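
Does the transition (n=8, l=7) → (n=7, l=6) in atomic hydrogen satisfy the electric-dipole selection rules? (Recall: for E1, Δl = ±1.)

Δl = 6 − 7 = -1; the E1 rule Δl = ±1 is passes.
All E1 selection rules are satisfied.

allowed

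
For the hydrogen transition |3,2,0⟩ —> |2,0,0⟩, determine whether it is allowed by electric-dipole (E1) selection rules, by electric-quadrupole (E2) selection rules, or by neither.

E2

Δl = 0 − 2 = -2; l_i + l_f = 2.
Δm_l = +0.
E1 (Δl = ±1, |Δm_l| ≤ 1): not satisfied.
E2 (Δl = 0,±2, l_i+l_f ≥ 2, |Δm_l| ≤ 2): satisfied.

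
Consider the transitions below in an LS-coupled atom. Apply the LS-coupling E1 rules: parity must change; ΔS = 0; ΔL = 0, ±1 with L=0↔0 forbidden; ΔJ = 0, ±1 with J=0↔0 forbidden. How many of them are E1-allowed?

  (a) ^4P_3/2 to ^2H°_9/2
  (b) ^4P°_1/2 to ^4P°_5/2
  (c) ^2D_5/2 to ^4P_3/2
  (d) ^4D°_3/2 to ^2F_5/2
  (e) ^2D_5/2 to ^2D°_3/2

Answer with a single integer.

(a) forbidden (ΔS, ΔL, ΔJ fail)
(b) forbidden (parity, ΔJ fail)
(c) forbidden (parity, ΔS fail)
(d) forbidden (ΔS fails)
(e) allowed
Total allowed: 1 of 5.

1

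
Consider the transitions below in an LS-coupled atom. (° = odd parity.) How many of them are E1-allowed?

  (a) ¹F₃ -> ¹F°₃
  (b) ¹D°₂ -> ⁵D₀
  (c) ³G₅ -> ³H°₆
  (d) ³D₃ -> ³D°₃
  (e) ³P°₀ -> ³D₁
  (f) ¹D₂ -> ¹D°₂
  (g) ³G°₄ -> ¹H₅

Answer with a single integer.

5

(a) allowed
(b) forbidden (ΔS, ΔJ fail)
(c) allowed
(d) allowed
(e) allowed
(f) allowed
(g) forbidden (ΔS fails)
Total allowed: 5 of 7.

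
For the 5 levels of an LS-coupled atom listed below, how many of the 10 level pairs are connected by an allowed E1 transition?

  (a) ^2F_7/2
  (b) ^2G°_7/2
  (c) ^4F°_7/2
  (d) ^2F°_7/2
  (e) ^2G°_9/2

(a)–(b): allowed.
(a)–(c): forbidden (ΔS).
(a)–(d): allowed.
(a)–(e): allowed.
(b)–(c): forbidden (parity, ΔS).
(b)–(d): forbidden (parity).
(b)–(e): forbidden (parity).
(c)–(d): forbidden (parity, ΔS).
(c)–(e): forbidden (parity, ΔS).
(d)–(e): forbidden (parity).
Allowed pairs: 3 of 10.

3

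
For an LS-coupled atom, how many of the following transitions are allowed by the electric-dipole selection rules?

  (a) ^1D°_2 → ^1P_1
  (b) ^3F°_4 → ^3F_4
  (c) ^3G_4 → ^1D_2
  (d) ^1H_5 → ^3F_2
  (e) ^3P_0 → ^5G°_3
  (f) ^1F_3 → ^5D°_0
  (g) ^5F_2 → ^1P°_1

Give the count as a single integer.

(a) allowed
(b) allowed
(c) forbidden (parity, ΔS, ΔL, ΔJ fail)
(d) forbidden (parity, ΔS, ΔL, ΔJ fail)
(e) forbidden (ΔS, ΔL, ΔJ fail)
(f) forbidden (ΔS, ΔJ fail)
(g) forbidden (ΔS, ΔL fail)
Total allowed: 2 of 7.

2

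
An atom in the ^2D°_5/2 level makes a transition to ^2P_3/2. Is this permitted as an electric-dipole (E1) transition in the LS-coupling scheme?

Reading off the term symbols: S 1/2→1/2, L 2→1, J 5/2→3/2, parity odd→even.
Parity must change: odd → even — ok.
ΔS = 0: S: 1/2 → 1/2 — ok.
ΔL = 0, ±1 (not L=0↔0): L: 2 → 1, ΔL = -1 — ok.
ΔJ = 0, ±1 (not J=0↔0): J: 5/2 → 3/2, ΔJ = -1 — ok.
All four E1 rules are satisfied.

allowed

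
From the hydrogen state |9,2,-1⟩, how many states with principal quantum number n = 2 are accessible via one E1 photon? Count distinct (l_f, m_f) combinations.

2

E1 requires Δl = ±1, so l_f ∈ {1, 3}; with 0 ≤ l_f ≤ n_f−1 = 1, the allowed l_f values are {1}.
For l_f = 1: m_f ∈ {m_i−1, m_i, m_i+1} ∩ [−1, 1] = {-1, 0} → 2 states.
Total: 2.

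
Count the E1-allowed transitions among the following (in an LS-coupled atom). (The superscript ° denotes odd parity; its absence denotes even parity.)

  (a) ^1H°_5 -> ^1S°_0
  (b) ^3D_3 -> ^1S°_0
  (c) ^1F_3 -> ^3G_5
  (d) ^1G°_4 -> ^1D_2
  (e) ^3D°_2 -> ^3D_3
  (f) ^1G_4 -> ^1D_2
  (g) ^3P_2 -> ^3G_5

1

(a) forbidden (parity, ΔL, ΔJ fail)
(b) forbidden (ΔS, ΔL, ΔJ fail)
(c) forbidden (parity, ΔS, ΔJ fail)
(d) forbidden (ΔL, ΔJ fail)
(e) allowed
(f) forbidden (parity, ΔL, ΔJ fail)
(g) forbidden (parity, ΔL, ΔJ fail)
Total allowed: 1 of 7.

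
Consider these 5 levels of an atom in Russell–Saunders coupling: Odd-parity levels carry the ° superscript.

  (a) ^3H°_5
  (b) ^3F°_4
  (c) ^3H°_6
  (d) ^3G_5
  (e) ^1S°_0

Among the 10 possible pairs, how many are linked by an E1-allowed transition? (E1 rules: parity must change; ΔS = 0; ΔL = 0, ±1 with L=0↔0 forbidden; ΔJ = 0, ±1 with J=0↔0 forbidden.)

3

(a)–(b): forbidden (parity, ΔL).
(a)–(c): forbidden (parity).
(a)–(d): allowed.
(a)–(e): forbidden (parity, ΔS, ΔL, ΔJ).
(b)–(c): forbidden (parity, ΔL, ΔJ).
(b)–(d): allowed.
(b)–(e): forbidden (parity, ΔS, ΔL, ΔJ).
(c)–(d): allowed.
(c)–(e): forbidden (parity, ΔS, ΔL, ΔJ).
(d)–(e): forbidden (ΔS, ΔL, ΔJ).
Allowed pairs: 3 of 10.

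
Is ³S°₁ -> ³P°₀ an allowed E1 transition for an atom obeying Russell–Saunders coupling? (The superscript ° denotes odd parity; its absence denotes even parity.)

Parity must change: odd → odd — violated.
ΔS = 0: S: 1 → 1 — satisfied.
ΔL = 0, ±1 (not L=0↔0): L: 0 → 1, ΔL = +1 — satisfied.
ΔJ = 0, ±1 (not J=0↔0): J: 1 → 0, ΔJ = -1 — satisfied.
Rule(s) violated: parity.

forbidden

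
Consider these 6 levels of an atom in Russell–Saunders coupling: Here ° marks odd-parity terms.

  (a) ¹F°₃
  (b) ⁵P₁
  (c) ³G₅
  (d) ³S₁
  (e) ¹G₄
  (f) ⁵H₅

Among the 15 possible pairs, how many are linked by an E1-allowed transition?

(a)–(b): forbidden (ΔS, ΔL, ΔJ).
(a)–(c): forbidden (ΔS, ΔJ).
(a)–(d): forbidden (ΔS, ΔL, ΔJ).
(a)–(e): allowed.
(a)–(f): forbidden (ΔS, ΔL, ΔJ).
(b)–(c): forbidden (parity, ΔS, ΔL, ΔJ).
(b)–(d): forbidden (parity, ΔS).
(b)–(e): forbidden (parity, ΔS, ΔL, ΔJ).
(b)–(f): forbidden (parity, ΔL, ΔJ).
(c)–(d): forbidden (parity, ΔL, ΔJ).
(c)–(e): forbidden (parity, ΔS).
(c)–(f): forbidden (parity, ΔS).
(d)–(e): forbidden (parity, ΔS, ΔL, ΔJ).
(d)–(f): forbidden (parity, ΔS, ΔL, ΔJ).
(e)–(f): forbidden (parity, ΔS).
Allowed pairs: 1 of 15.

1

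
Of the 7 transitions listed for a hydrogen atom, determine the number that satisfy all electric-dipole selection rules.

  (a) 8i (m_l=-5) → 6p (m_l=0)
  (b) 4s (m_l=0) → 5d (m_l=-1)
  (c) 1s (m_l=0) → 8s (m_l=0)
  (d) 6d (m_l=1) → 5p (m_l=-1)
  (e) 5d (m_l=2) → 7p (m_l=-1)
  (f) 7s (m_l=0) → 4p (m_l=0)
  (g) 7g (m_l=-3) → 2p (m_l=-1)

1

(a) forbidden — Δl = -5 (E1 requires Δl = ±1); Δm_l = +5 (E1 requires Δm_l = 0, ±1)
(b) forbidden — Δl = +2 (E1 requires Δl = ±1)
(c) forbidden — Δl = +0 (E1 requires Δl = ±1)
(d) forbidden — Δm_l = -2 (E1 requires Δm_l = 0, ±1)
(e) forbidden — Δm_l = -3 (E1 requires Δm_l = 0, ±1)
(f) allowed
(g) forbidden — Δl = -3 (E1 requires Δl = ±1); Δm_l = +2 (E1 requires Δm_l = 0, ±1)
Total allowed: 1 of 7.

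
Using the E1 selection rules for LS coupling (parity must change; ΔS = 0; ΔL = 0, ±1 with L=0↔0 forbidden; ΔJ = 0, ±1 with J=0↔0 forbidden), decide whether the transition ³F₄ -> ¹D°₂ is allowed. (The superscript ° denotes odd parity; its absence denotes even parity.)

forbidden

Reading off the term symbols: S 1→0, L 3→2, J 4→2, parity even→odd.
Parity must change: even → odd — passes.
ΔS = 0: S: 1 → 0 — fails.
ΔL = 0, ±1 (not L=0↔0): L: 3 → 2, ΔL = -1 — passes.
ΔJ = 0, ±1 (not J=0↔0): J: 4 → 2, ΔJ = -2 — fails.
Rule(s) violated: ΔS, ΔJ.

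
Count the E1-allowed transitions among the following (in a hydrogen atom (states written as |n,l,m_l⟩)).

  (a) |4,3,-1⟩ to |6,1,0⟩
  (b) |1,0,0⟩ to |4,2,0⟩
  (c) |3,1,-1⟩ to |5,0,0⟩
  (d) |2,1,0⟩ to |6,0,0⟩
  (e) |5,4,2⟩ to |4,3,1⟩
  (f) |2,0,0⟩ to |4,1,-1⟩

(a) forbidden — Δl = -2 (E1 requires Δl = ±1)
(b) forbidden — Δl = +2 (E1 requires Δl = ±1)
(c) allowed
(d) allowed
(e) allowed
(f) allowed
Total allowed: 4 of 6.

4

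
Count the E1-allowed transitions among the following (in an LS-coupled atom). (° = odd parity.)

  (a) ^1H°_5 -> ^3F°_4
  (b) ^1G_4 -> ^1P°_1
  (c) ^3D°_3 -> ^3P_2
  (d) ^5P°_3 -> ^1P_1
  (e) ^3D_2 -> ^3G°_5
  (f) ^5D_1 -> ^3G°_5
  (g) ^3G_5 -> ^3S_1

(a) forbidden (parity, ΔS, ΔL fail)
(b) forbidden (ΔL, ΔJ fail)
(c) allowed
(d) forbidden (ΔS, ΔJ fail)
(e) forbidden (ΔL, ΔJ fail)
(f) forbidden (ΔS, ΔL, ΔJ fail)
(g) forbidden (parity, ΔL, ΔJ fail)
Total allowed: 1 of 7.

1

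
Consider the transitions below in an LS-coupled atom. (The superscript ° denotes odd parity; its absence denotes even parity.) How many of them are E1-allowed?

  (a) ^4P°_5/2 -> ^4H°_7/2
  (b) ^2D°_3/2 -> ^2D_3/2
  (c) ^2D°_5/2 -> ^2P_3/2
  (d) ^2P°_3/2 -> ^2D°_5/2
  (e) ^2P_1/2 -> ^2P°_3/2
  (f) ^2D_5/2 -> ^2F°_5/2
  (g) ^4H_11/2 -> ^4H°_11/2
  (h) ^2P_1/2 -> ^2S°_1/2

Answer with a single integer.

(a) forbidden (parity, ΔL fail)
(b) allowed
(c) allowed
(d) forbidden (parity fails)
(e) allowed
(f) allowed
(g) allowed
(h) allowed
Total allowed: 6 of 8.

6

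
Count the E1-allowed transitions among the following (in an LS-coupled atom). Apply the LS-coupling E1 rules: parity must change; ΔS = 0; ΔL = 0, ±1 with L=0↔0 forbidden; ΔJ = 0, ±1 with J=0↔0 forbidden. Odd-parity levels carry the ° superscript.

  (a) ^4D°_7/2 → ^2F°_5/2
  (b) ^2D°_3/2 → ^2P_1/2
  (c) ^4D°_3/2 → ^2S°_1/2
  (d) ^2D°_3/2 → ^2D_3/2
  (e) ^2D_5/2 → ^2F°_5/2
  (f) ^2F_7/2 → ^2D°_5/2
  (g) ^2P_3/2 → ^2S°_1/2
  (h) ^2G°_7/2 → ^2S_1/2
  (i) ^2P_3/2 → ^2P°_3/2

6

(a) forbidden (parity, ΔS fail)
(b) allowed
(c) forbidden (parity, ΔS, ΔL fail)
(d) allowed
(e) allowed
(f) allowed
(g) allowed
(h) forbidden (ΔL, ΔJ fail)
(i) allowed
Total allowed: 6 of 9.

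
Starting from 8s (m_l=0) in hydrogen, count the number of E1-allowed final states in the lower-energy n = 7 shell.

E1 requires Δl = ±1, so l_f ∈ {-1, 1}; with 0 ≤ l_f ≤ n_f−1 = 6, the allowed l_f values are {1}.
For l_f = 1: m_f ∈ {m_i−1, m_i, m_i+1} ∩ [−1, 1] = {-1, 0, 1} → 3 states.
Total: 3.

3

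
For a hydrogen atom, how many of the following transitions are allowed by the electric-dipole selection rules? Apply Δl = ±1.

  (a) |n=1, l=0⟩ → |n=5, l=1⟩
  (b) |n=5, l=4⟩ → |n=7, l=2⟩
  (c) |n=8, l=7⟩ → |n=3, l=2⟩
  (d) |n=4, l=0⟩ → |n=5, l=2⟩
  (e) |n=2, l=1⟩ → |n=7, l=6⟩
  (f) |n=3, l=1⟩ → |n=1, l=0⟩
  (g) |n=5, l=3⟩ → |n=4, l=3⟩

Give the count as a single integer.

(a) allowed
(b) forbidden — Δl = -2 (E1 requires Δl = ±1)
(c) forbidden — Δl = -5 (E1 requires Δl = ±1)
(d) forbidden — Δl = +2 (E1 requires Δl = ±1)
(e) forbidden — Δl = +5 (E1 requires Δl = ±1)
(f) allowed
(g) forbidden — Δl = +0 (E1 requires Δl = ±1)
Total allowed: 2 of 7.

2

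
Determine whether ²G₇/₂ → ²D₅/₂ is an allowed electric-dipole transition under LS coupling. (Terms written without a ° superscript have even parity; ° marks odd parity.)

forbidden

Initial level: S=1/2, L=4, J=7/2, parity even. Final level: S=1/2, L=2, J=5/2, parity even.
Parity must change: even → even — violated.
ΔS = 0: S: 1/2 → 1/2 — satisfied.
ΔL = 0, ±1 (not L=0↔0): L: 4 → 2, ΔL = -2 — violated.
ΔJ = 0, ±1 (not J=0↔0): J: 7/2 → 5/2, ΔJ = -1 — satisfied.
Rule(s) violated: parity, ΔL.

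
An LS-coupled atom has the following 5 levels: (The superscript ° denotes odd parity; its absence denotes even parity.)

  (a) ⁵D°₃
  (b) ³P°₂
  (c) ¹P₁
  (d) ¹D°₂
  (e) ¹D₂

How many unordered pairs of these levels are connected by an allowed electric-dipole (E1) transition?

(a)–(b): forbidden (parity, ΔS).
(a)–(c): forbidden (ΔS, ΔJ).
(a)–(d): forbidden (parity, ΔS).
(a)–(e): forbidden (ΔS).
(b)–(c): forbidden (ΔS).
(b)–(d): forbidden (parity, ΔS).
(b)–(e): forbidden (ΔS).
(c)–(d): allowed.
(c)–(e): forbidden (parity).
(d)–(e): allowed.
Allowed pairs: 2 of 10.

2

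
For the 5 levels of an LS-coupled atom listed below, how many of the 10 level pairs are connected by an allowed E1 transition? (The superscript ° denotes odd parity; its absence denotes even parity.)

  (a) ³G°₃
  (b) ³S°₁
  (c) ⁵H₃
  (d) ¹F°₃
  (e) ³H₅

(a)–(b): forbidden (parity, ΔL, ΔJ).
(a)–(c): forbidden (ΔS).
(a)–(d): forbidden (parity, ΔS).
(a)–(e): forbidden (ΔJ).
(b)–(c): forbidden (ΔS, ΔL, ΔJ).
(b)–(d): forbidden (parity, ΔS, ΔL, ΔJ).
(b)–(e): forbidden (ΔL, ΔJ).
(c)–(d): forbidden (ΔS, ΔL).
(c)–(e): forbidden (parity, ΔS, ΔJ).
(d)–(e): forbidden (ΔS, ΔL, ΔJ).
Allowed pairs: 0 of 10.

0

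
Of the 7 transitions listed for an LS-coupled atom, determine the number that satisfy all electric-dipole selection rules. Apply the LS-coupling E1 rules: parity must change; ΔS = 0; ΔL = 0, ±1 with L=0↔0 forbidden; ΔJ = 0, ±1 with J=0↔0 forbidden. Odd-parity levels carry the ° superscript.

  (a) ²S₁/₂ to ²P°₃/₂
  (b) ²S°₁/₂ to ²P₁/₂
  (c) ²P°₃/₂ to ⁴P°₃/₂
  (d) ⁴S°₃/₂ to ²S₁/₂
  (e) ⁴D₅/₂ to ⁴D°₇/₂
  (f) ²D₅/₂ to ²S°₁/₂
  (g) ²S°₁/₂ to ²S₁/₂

(a) allowed
(b) allowed
(c) forbidden (parity, ΔS fail)
(d) forbidden (ΔS, ΔL fail)
(e) allowed
(f) forbidden (ΔL, ΔJ fail)
(g) forbidden (ΔL fails)
Total allowed: 3 of 7.

3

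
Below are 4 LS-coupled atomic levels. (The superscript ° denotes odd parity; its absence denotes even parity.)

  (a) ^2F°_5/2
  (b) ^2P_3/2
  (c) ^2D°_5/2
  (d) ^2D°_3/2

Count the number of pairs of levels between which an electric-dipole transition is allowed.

2

(a)–(b): forbidden (ΔL).
(a)–(c): forbidden (parity).
(a)–(d): forbidden (parity).
(b)–(c): allowed.
(b)–(d): allowed.
(c)–(d): forbidden (parity).
Allowed pairs: 2 of 6.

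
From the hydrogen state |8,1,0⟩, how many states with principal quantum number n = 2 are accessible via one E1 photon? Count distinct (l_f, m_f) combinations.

1

E1 requires Δl = ±1, so l_f ∈ {0, 2}; with 0 ≤ l_f ≤ n_f−1 = 1, the allowed l_f values are {0}.
For l_f = 0: m_f ∈ {m_i−1, m_i, m_i+1} ∩ [−0, 0] = {0} → 1 state.
Total: 1.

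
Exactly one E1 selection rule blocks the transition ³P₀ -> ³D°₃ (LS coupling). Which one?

the ΔJ = 0, ±1 rule

Initial level: S=1, L=1, J=0, parity even. Final level: S=1, L=2, J=3, parity odd.
ΔS = 0: S: 1 → 1 — satisfied.
Parity must change: even → odd — satisfied.
ΔJ = 0, ±1 (not J=0↔0): J: 0 → 3, ΔJ = +3 — violated.
ΔL = 0, ±1 (not L=0↔0): L: 1 → 2, ΔL = +1 — satisfied.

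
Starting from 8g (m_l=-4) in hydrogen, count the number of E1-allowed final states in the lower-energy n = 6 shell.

E1 requires Δl = ±1, so l_f ∈ {3, 5}; with 0 ≤ l_f ≤ n_f−1 = 5, the allowed l_f values are {3, 5}.
For l_f = 3: m_f ∈ {m_i−1, m_i, m_i+1} ∩ [−3, 3] = {-3} → 1 state.
For l_f = 5: m_f ∈ {m_i−1, m_i, m_i+1} ∩ [−5, 5] = {-5, -4, -3} → 3 states.
Total: 4.

4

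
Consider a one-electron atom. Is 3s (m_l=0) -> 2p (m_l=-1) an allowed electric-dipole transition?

allowed

Δl = 1 − 0 = +1; the E1 rule Δl = ±1 is ok.
Δm_l = -1 − (0) = -1. E1 requires Δm_l = 0, ±1: ok.
All E1 selection rules are satisfied.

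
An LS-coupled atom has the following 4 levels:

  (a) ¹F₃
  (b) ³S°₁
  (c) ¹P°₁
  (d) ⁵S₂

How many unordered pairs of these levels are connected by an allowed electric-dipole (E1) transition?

0

(a)–(b): forbidden (ΔS, ΔL, ΔJ).
(a)–(c): forbidden (ΔL, ΔJ).
(a)–(d): forbidden (parity, ΔS, ΔL).
(b)–(c): forbidden (parity, ΔS).
(b)–(d): forbidden (ΔS, ΔL).
(c)–(d): forbidden (ΔS).
Allowed pairs: 0 of 6.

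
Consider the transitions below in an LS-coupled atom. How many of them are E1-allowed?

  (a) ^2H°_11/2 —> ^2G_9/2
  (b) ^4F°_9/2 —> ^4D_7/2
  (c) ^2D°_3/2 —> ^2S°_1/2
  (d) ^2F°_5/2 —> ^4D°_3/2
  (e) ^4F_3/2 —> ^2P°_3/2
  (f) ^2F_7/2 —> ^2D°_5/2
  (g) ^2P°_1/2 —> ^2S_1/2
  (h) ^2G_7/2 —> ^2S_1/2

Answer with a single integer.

4

(a) allowed
(b) allowed
(c) forbidden (parity, ΔL fail)
(d) forbidden (parity, ΔS fail)
(e) forbidden (ΔS, ΔL fail)
(f) allowed
(g) allowed
(h) forbidden (parity, ΔL, ΔJ fail)
Total allowed: 4 of 8.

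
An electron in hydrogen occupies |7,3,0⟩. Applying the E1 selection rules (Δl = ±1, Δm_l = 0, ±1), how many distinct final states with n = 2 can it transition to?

0

E1 requires l_f ∈ {2, 4}, but neither lies in [0, 1], so no final state is reachable.
Total: 0.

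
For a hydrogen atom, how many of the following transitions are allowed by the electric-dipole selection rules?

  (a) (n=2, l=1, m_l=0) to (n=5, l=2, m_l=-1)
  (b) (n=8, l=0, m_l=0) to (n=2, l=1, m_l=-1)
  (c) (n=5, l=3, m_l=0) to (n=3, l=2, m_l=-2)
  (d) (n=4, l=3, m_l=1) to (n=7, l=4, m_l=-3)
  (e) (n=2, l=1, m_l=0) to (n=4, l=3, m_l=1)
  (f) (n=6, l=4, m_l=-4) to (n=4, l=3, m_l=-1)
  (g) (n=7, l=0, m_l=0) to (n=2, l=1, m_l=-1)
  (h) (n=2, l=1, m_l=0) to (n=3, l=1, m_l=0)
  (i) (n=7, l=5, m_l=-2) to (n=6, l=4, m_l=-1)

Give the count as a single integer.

4

(a) allowed
(b) allowed
(c) forbidden — Δm_l = -2 (E1 requires Δm_l = 0, ±1)
(d) forbidden — Δm_l = -4 (E1 requires Δm_l = 0, ±1)
(e) forbidden — Δl = +2 (E1 requires Δl = ±1)
(f) forbidden — Δm_l = +3 (E1 requires Δm_l = 0, ±1)
(g) allowed
(h) forbidden — Δl = +0 (E1 requires Δl = ±1)
(i) allowed
Total allowed: 4 of 9.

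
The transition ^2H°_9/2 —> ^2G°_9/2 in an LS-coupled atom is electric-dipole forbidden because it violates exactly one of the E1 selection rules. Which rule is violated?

Parity must change: odd → odd — violated.
ΔS = 0: S: 1/2 → 1/2 — satisfied.
ΔL = 0, ±1 (not L=0↔0): L: 5 → 4, ΔL = -1 — satisfied.
ΔJ = 0, ±1 (not J=0↔0): J: 9/2 → 9/2, ΔJ = +0 — satisfied.

parity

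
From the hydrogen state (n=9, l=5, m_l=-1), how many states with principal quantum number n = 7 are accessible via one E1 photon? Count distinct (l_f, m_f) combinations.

6

E1 requires Δl = ±1, so l_f ∈ {4, 6}; with 0 ≤ l_f ≤ n_f−1 = 6, the allowed l_f values are {4, 6}.
For l_f = 4: m_f ∈ {m_i−1, m_i, m_i+1} ∩ [−4, 4] = {-2, -1, 0} → 3 states.
For l_f = 6: m_f ∈ {m_i−1, m_i, m_i+1} ∩ [−6, 6] = {-2, -1, 0} → 3 states.
Total: 6.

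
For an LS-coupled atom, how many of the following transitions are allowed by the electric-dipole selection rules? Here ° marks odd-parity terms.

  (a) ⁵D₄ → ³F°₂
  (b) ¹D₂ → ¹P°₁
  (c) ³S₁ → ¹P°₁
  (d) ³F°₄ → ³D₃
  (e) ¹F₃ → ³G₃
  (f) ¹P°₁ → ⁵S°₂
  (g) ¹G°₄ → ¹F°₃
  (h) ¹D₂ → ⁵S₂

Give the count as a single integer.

2

(a) forbidden (ΔS, ΔJ fail)
(b) allowed
(c) forbidden (ΔS fails)
(d) allowed
(e) forbidden (parity, ΔS fail)
(f) forbidden (parity, ΔS fail)
(g) forbidden (parity fails)
(h) forbidden (parity, ΔS, ΔL fail)
Total allowed: 2 of 8.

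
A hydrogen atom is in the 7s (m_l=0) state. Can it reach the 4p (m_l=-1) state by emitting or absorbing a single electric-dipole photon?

allowed

Initial l = 0, final l = 1, so Δl = +1. E1 requires Δl = ±1: ok.
m_l: 0 → -1 (Δm_l = -1). |Δm_l| ≤ 1 ok.
All E1 selection rules are satisfied.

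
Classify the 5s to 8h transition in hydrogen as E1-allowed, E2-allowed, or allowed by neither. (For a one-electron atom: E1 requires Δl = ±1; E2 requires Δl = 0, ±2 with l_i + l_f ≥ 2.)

Δl = 5 − 0 = +5; l_i + l_f = 5.
E1 (Δl = ±1): not satisfied.
E2 (Δl = 0,±2, l_i+l_f ≥ 2): not satisfied.

neither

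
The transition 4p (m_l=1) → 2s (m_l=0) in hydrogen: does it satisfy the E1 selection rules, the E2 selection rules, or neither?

E1

Δl = 0 − 1 = -1; l_i + l_f = 1.
Δm_l = -1.
E1 (Δl = ±1, |Δm_l| ≤ 1): satisfied.
E2 (Δl = 0,±2, l_i+l_f ≥ 2, |Δm_l| ≤ 2): not satisfied.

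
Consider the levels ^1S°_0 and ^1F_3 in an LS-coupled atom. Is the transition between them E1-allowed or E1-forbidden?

ΔJ = 0, ±1 (not J=0↔0): J: 0 → 3, ΔJ = +3 — fails.
ΔL = 0, ±1 (not L=0↔0): L: 0 → 3, ΔL = +3 — fails.
ΔS = 0: S: 0 → 0 — passes.
Parity must change: odd → even — passes.
Rule(s) violated: ΔL, ΔJ.

forbidden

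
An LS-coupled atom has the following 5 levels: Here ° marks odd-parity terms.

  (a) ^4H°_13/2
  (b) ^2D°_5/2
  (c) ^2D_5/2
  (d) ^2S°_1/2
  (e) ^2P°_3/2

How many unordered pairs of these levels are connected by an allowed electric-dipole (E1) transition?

(a)–(b): forbidden (parity, ΔS, ΔL, ΔJ).
(a)–(c): forbidden (ΔS, ΔL, ΔJ).
(a)–(d): forbidden (parity, ΔS, ΔL, ΔJ).
(a)–(e): forbidden (parity, ΔS, ΔL, ΔJ).
(b)–(c): allowed.
(b)–(d): forbidden (parity, ΔL, ΔJ).
(b)–(e): forbidden (parity).
(c)–(d): forbidden (ΔL, ΔJ).
(c)–(e): allowed.
(d)–(e): forbidden (parity).
Allowed pairs: 2 of 10.

2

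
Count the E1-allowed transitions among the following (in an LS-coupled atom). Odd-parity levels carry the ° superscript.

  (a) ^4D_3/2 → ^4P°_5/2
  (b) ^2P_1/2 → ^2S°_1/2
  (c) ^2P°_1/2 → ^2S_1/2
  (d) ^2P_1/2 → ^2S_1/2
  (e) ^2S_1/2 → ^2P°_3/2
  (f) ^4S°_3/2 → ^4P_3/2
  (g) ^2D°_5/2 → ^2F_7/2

6

(a) allowed
(b) allowed
(c) allowed
(d) forbidden (parity fails)
(e) allowed
(f) allowed
(g) allowed
Total allowed: 6 of 7.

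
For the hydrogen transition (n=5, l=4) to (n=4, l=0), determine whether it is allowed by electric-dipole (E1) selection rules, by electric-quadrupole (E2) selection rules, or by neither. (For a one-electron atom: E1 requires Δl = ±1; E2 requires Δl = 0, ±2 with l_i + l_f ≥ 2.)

Δl = 0 − 4 = -4; l_i + l_f = 4.
E1 (Δl = ±1): not satisfied.
E2 (Δl = 0,±2, l_i+l_f ≥ 2): not satisfied.

neither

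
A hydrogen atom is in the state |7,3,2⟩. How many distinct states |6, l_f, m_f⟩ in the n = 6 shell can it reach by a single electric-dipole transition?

5

E1 requires Δl = ±1, so l_f ∈ {2, 4}; with 0 ≤ l_f ≤ n_f−1 = 5, the allowed l_f values are {2, 4}.
For l_f = 2: m_f ∈ {m_i−1, m_i, m_i+1} ∩ [−2, 2] = {1, 2} → 2 states.
For l_f = 4: m_f ∈ {m_i−1, m_i, m_i+1} ∩ [−4, 4] = {1, 2, 3} → 3 states.
Total: 5.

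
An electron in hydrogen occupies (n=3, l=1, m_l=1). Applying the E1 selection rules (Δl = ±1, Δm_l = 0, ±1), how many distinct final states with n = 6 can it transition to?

E1 requires Δl = ±1, so l_f ∈ {0, 2}; with 0 ≤ l_f ≤ n_f−1 = 5, the allowed l_f values are {0, 2}.
For l_f = 0: m_f ∈ {m_i−1, m_i, m_i+1} ∩ [−0, 0] = {0} → 1 state.
For l_f = 2: m_f ∈ {m_i−1, m_i, m_i+1} ∩ [−2, 2] = {0, 1, 2} → 3 states.
Total: 4.

4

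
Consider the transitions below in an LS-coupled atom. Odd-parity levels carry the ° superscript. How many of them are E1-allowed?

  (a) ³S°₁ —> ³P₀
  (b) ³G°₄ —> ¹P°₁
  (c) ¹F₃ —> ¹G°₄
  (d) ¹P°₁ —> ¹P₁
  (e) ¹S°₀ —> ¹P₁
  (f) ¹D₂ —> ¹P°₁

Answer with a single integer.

(a) allowed
(b) forbidden (parity, ΔS, ΔL, ΔJ fail)
(c) allowed
(d) allowed
(e) allowed
(f) allowed
Total allowed: 5 of 6.

5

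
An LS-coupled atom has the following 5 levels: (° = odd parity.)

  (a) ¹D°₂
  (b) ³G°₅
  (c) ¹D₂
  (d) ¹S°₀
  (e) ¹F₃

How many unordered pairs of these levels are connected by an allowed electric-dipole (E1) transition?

(a)–(b): forbidden (parity, ΔS, ΔL, ΔJ).
(a)–(c): allowed.
(a)–(d): forbidden (parity, ΔL, ΔJ).
(a)–(e): allowed.
(b)–(c): forbidden (ΔS, ΔL, ΔJ).
(b)–(d): forbidden (parity, ΔS, ΔL, ΔJ).
(b)–(e): forbidden (ΔS, ΔJ).
(c)–(d): forbidden (ΔL, ΔJ).
(c)–(e): forbidden (parity).
(d)–(e): forbidden (ΔL, ΔJ).
Allowed pairs: 2 of 10.

2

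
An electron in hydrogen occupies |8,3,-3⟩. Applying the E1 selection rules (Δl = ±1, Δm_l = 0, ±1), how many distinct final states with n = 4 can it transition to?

E1 requires Δl = ±1, so l_f ∈ {2, 4}; with 0 ≤ l_f ≤ n_f−1 = 3, the allowed l_f values are {2}.
For l_f = 2: m_f ∈ {m_i−1, m_i, m_i+1} ∩ [−2, 2] = {-2} → 1 state.
Total: 1.

1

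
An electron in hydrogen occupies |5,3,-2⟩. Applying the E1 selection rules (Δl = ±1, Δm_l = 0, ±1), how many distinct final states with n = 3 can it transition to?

E1 requires Δl = ±1, so l_f ∈ {2, 4}; with 0 ≤ l_f ≤ n_f−1 = 2, the allowed l_f values are {2}.
For l_f = 2: m_f ∈ {m_i−1, m_i, m_i+1} ∩ [−2, 2] = {-2, -1} → 2 states.
Total: 2.

2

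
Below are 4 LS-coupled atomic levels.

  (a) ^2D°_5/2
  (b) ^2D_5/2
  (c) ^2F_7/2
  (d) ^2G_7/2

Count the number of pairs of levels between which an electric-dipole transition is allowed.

(a)–(b): allowed.
(a)–(c): allowed.
(a)–(d): forbidden (ΔL).
(b)–(c): forbidden (parity).
(b)–(d): forbidden (parity, ΔL).
(c)–(d): forbidden (parity).
Allowed pairs: 2 of 6.

2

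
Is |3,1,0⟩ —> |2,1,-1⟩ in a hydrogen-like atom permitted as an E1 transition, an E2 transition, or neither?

Δl = 1 − 1 = +0; l_i + l_f = 2.
Δm_l = -1.
E1 (Δl = ±1, |Δm_l| ≤ 1): not satisfied.
E2 (Δl = 0,±2, l_i+l_f ≥ 2, |Δm_l| ≤ 2): satisfied.

E2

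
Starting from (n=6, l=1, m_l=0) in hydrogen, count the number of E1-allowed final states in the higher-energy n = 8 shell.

4

E1 requires Δl = ±1, so l_f ∈ {0, 2}; with 0 ≤ l_f ≤ n_f−1 = 7, the allowed l_f values are {0, 2}.
For l_f = 0: m_f ∈ {m_i−1, m_i, m_i+1} ∩ [−0, 0] = {0} → 1 state.
For l_f = 2: m_f ∈ {m_i−1, m_i, m_i+1} ∩ [−2, 2] = {-1, 0, 1} → 3 states.
Total: 4.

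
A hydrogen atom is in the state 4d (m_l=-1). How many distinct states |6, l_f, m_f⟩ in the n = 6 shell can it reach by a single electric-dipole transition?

E1 requires Δl = ±1, so l_f ∈ {1, 3}; with 0 ≤ l_f ≤ n_f−1 = 5, the allowed l_f values are {1, 3}.
For l_f = 1: m_f ∈ {m_i−1, m_i, m_i+1} ∩ [−1, 1] = {-1, 0} → 2 states.
For l_f = 3: m_f ∈ {m_i−1, m_i, m_i+1} ∩ [−3, 3] = {-2, -1, 0} → 3 states.
Total: 5.

5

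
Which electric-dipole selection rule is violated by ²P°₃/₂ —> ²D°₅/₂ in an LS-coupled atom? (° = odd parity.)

Initial level: S=1/2, L=1, J=3/2, parity odd. Final level: S=1/2, L=2, J=5/2, parity odd.
ΔS = 0: S: 1/2 → 1/2 — ✓.
ΔL = 0, ±1 (not L=0↔0): L: 1 → 2, ΔL = +1 — ✓.
Parity must change: odd → odd — ✗.
ΔJ = 0, ±1 (not J=0↔0): J: 3/2 → 5/2, ΔJ = +1 — ✓.

parity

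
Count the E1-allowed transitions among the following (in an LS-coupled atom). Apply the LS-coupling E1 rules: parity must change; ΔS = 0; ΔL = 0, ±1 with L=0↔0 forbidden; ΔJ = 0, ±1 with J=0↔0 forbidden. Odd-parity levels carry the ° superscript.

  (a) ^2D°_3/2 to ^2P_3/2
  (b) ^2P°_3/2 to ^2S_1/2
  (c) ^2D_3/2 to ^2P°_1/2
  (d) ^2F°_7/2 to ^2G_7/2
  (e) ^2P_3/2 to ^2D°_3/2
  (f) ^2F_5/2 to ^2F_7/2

5

(a) allowed
(b) allowed
(c) allowed
(d) allowed
(e) allowed
(f) forbidden (parity fails)
Total allowed: 5 of 6.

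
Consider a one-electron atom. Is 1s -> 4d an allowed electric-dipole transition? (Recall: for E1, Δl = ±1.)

Initial l = 0, final l = 2, so Δl = +2. E1 requires Δl = ±1: ✗.
The transition is electric-dipole forbidden.

forbidden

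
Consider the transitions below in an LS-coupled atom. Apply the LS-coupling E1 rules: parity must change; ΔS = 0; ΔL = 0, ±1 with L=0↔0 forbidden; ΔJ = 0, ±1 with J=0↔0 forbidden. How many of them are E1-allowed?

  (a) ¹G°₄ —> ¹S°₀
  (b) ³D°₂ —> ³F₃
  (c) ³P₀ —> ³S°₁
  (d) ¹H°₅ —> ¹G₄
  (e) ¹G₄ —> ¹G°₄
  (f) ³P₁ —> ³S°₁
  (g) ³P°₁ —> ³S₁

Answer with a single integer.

6

(a) forbidden (parity, ΔL, ΔJ fail)
(b) allowed
(c) allowed
(d) allowed
(e) allowed
(f) allowed
(g) allowed
Total allowed: 6 of 7.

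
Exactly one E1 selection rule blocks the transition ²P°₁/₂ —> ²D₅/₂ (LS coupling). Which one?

the ΔJ = 0, ±1 rule

Initial level: S=1/2, L=1, J=1/2, parity odd. Final level: S=1/2, L=2, J=5/2, parity even.
ΔL = 0, ±1 (not L=0↔0): L: 1 → 2, ΔL = +1 — satisfied.
Parity must change: odd → even — satisfied.
ΔS = 0: S: 1/2 → 1/2 — satisfied.
ΔJ = 0, ±1 (not J=0↔0): J: 1/2 → 5/2, ΔJ = +2 — violated.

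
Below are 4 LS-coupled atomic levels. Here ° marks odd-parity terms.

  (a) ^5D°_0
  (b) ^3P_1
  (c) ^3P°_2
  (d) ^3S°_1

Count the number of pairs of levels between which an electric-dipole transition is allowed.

2

(a)–(b): forbidden (ΔS).
(a)–(c): forbidden (parity, ΔS, ΔJ).
(a)–(d): forbidden (parity, ΔS, ΔL).
(b)–(c): allowed.
(b)–(d): allowed.
(c)–(d): forbidden (parity).
Allowed pairs: 2 of 6.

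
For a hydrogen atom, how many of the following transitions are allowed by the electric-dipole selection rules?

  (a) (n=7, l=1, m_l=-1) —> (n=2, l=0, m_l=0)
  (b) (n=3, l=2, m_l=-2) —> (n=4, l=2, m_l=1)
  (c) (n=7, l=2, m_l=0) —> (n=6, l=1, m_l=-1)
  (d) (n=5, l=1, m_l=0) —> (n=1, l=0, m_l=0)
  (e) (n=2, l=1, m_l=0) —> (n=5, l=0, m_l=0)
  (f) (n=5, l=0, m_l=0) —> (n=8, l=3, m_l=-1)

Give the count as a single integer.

4

(a) allowed
(b) forbidden — Δl = +0 (E1 requires Δl = ±1); Δm_l = +3 (E1 requires Δm_l = 0, ±1)
(c) allowed
(d) allowed
(e) allowed
(f) forbidden — Δl = +3 (E1 requires Δl = ±1)
Total allowed: 4 of 6.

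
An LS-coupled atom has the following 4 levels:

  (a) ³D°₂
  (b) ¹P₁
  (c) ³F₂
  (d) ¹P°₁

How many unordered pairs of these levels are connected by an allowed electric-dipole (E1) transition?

2

(a)–(b): forbidden (ΔS).
(a)–(c): allowed.
(a)–(d): forbidden (parity, ΔS).
(b)–(c): forbidden (parity, ΔS, ΔL).
(b)–(d): allowed.
(c)–(d): forbidden (ΔS, ΔL).
Allowed pairs: 2 of 6.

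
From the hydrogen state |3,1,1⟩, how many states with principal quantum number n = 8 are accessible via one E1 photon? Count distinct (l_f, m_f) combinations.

4

E1 requires Δl = ±1, so l_f ∈ {0, 2}; with 0 ≤ l_f ≤ n_f−1 = 7, the allowed l_f values are {0, 2}.
For l_f = 0: m_f ∈ {m_i−1, m_i, m_i+1} ∩ [−0, 0] = {0} → 1 state.
For l_f = 2: m_f ∈ {m_i−1, m_i, m_i+1} ∩ [−2, 2] = {0, 1, 2} → 3 states.
Total: 4.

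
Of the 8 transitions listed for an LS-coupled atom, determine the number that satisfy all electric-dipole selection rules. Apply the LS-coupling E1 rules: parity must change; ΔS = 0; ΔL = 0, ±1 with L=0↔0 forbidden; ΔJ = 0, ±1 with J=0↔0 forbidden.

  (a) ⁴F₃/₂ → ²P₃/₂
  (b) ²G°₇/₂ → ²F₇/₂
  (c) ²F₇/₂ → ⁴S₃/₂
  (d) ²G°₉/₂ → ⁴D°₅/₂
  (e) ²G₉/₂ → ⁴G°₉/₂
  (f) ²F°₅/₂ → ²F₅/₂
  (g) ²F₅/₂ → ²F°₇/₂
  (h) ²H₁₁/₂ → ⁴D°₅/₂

(a) forbidden (parity, ΔS, ΔL fail)
(b) allowed
(c) forbidden (parity, ΔS, ΔL, ΔJ fail)
(d) forbidden (parity, ΔS, ΔL, ΔJ fail)
(e) forbidden (ΔS fails)
(f) allowed
(g) allowed
(h) forbidden (ΔS, ΔL, ΔJ fail)
Total allowed: 3 of 8.

3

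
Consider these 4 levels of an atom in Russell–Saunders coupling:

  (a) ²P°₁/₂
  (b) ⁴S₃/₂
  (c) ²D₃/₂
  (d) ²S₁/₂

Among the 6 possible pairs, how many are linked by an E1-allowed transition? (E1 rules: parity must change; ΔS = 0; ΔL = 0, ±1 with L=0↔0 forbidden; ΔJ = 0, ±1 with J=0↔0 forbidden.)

(a)–(b): forbidden (ΔS).
(a)–(c): allowed.
(a)–(d): allowed.
(b)–(c): forbidden (parity, ΔS, ΔL).
(b)–(d): forbidden (parity, ΔS, ΔL).
(c)–(d): forbidden (parity, ΔL).
Allowed pairs: 2 of 6.

2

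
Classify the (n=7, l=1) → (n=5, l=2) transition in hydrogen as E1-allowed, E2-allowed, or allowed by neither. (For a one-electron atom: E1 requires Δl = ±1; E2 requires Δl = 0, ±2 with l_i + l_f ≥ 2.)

E1

Δl = 2 − 1 = +1; l_i + l_f = 3.
E1 (Δl = ±1): satisfied.
E2 (Δl = 0,±2, l_i+l_f ≥ 2): not satisfied.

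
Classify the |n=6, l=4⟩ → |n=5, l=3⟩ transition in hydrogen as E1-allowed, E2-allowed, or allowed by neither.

Δl = 3 − 4 = -1; l_i + l_f = 7.
E1 (Δl = ±1): satisfied.
E2 (Δl = 0,±2, l_i+l_f ≥ 2): not satisfied.

E1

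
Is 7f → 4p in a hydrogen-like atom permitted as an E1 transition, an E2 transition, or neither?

Δl = 1 − 3 = -2; l_i + l_f = 4.
E1 (Δl = ±1): not satisfied.
E2 (Δl = 0,±2, l_i+l_f ≥ 2): satisfied.

E2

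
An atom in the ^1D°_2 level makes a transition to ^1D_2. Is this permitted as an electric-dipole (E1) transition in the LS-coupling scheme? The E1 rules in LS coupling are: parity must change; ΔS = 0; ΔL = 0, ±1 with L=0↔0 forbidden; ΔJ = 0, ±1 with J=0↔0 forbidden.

allowed

Initial level: S=0, L=2, J=2, parity odd. Final level: S=0, L=2, J=2, parity even.
Parity must change: odd → even — satisfied.
ΔS = 0: S: 0 → 0 — satisfied.
ΔL = 0, ±1 (not L=0↔0): L: 2 → 2, ΔL = +0 — satisfied.
ΔJ = 0, ±1 (not J=0↔0): J: 2 → 2, ΔJ = +0 — satisfied.
All four E1 rules are satisfied.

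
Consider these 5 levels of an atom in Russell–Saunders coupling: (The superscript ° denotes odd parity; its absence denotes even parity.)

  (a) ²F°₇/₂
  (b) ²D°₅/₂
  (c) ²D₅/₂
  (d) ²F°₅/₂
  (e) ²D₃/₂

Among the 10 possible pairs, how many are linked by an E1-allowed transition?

(a)–(b): forbidden (parity).
(a)–(c): allowed.
(a)–(d): forbidden (parity).
(a)–(e): forbidden (ΔJ).
(b)–(c): allowed.
(b)–(d): forbidden (parity).
(b)–(e): allowed.
(c)–(d): allowed.
(c)–(e): forbidden (parity).
(d)–(e): allowed.
Allowed pairs: 5 of 10.

5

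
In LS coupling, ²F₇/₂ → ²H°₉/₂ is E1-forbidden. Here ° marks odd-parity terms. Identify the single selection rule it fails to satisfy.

Initial level: S=1/2, L=3, J=7/2, parity even. Final level: S=1/2, L=5, J=9/2, parity odd.
ΔJ = 0, ±1 (not J=0↔0): J: 7/2 → 9/2, ΔJ = +1 — passes.
Parity must change: even → odd — passes.
ΔL = 0, ±1 (not L=0↔0): L: 3 → 5, ΔL = +2 — fails.
ΔS = 0: S: 1/2 → 1/2 — passes.

the ΔL = 0, ±1 rule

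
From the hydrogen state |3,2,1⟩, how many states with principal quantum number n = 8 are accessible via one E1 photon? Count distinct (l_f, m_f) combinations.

E1 requires Δl = ±1, so l_f ∈ {1, 3}; with 0 ≤ l_f ≤ n_f−1 = 7, the allowed l_f values are {1, 3}.
For l_f = 1: m_f ∈ {m_i−1, m_i, m_i+1} ∩ [−1, 1] = {0, 1} → 2 states.
For l_f = 3: m_f ∈ {m_i−1, m_i, m_i+1} ∩ [−3, 3] = {0, 1, 2} → 3 states.
Total: 5.

5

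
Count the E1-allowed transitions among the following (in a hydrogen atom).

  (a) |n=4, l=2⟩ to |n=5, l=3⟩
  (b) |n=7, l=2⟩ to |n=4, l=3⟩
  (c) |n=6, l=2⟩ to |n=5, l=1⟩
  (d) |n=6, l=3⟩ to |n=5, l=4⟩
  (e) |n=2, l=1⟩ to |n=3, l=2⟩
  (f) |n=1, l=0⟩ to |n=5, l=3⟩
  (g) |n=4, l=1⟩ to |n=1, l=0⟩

(a) allowed
(b) allowed
(c) allowed
(d) allowed
(e) allowed
(f) forbidden — Δl = +3 (E1 requires Δl = ±1)
(g) allowed
Total allowed: 6 of 7.

6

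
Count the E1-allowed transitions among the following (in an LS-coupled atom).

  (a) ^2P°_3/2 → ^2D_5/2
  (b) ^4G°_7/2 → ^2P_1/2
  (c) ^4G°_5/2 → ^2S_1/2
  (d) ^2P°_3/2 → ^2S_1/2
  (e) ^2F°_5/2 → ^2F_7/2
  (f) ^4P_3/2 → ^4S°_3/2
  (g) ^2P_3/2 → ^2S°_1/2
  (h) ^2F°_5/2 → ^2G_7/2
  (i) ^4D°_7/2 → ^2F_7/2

6

(a) allowed
(b) forbidden (ΔS, ΔL, ΔJ fail)
(c) forbidden (ΔS, ΔL, ΔJ fail)
(d) allowed
(e) allowed
(f) allowed
(g) allowed
(h) allowed
(i) forbidden (ΔS fails)
Total allowed: 6 of 9.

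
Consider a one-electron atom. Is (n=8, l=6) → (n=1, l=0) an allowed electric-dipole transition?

Δl = 0 − 6 = -6; the E1 rule Δl = ±1 is fails.
The transition is electric-dipole forbidden.

forbidden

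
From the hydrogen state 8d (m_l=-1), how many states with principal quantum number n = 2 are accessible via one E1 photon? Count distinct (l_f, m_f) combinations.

2

E1 requires Δl = ±1, so l_f ∈ {1, 3}; with 0 ≤ l_f ≤ n_f−1 = 1, the allowed l_f values are {1}.
For l_f = 1: m_f ∈ {m_i−1, m_i, m_i+1} ∩ [−1, 1] = {-1, 0} → 2 states.
Total: 2.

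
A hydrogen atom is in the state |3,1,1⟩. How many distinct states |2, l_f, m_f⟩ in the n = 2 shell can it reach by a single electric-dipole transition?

E1 requires Δl = ±1, so l_f ∈ {0, 2}; with 0 ≤ l_f ≤ n_f−1 = 1, the allowed l_f values are {0}.
For l_f = 0: m_f ∈ {m_i−1, m_i, m_i+1} ∩ [−0, 0] = {0} → 1 state.
Total: 1.

1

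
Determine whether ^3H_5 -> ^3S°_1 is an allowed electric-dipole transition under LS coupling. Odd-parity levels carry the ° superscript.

Reading off the term symbols: S 1→1, L 5→0, J 5→1, parity even→odd.
ΔJ = 0, ±1 (not J=0↔0): J: 5 → 1, ΔJ = -4 — fails.
Parity must change: even → odd — ok.
ΔL = 0, ±1 (not L=0↔0): L: 5 → 0, ΔL = -5 — fails.
ΔS = 0: S: 1 → 1 — ok.
Rule(s) violated: ΔL, ΔJ.

forbidden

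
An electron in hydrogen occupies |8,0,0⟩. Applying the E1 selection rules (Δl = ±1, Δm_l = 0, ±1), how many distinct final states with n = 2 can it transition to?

E1 requires Δl = ±1, so l_f ∈ {-1, 1}; with 0 ≤ l_f ≤ n_f−1 = 1, the allowed l_f values are {1}.
For l_f = 1: m_f ∈ {m_i−1, m_i, m_i+1} ∩ [−1, 1] = {-1, 0, 1} → 3 states.
Total: 3.

3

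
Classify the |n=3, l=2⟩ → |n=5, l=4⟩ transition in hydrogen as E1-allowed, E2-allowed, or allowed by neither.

E2

Δl = 4 − 2 = +2; l_i + l_f = 6.
E1 (Δl = ±1): not satisfied.
E2 (Δl = 0,±2, l_i+l_f ≥ 2): satisfied.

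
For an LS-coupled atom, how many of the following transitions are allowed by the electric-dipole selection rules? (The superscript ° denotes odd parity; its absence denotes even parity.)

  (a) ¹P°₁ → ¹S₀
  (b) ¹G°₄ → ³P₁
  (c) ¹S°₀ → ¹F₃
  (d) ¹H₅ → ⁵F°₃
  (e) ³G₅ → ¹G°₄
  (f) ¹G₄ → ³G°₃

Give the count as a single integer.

1

(a) allowed
(b) forbidden (ΔS, ΔL, ΔJ fail)
(c) forbidden (ΔL, ΔJ fail)
(d) forbidden (ΔS, ΔL, ΔJ fail)
(e) forbidden (ΔS fails)
(f) forbidden (ΔS fails)
Total allowed: 1 of 6.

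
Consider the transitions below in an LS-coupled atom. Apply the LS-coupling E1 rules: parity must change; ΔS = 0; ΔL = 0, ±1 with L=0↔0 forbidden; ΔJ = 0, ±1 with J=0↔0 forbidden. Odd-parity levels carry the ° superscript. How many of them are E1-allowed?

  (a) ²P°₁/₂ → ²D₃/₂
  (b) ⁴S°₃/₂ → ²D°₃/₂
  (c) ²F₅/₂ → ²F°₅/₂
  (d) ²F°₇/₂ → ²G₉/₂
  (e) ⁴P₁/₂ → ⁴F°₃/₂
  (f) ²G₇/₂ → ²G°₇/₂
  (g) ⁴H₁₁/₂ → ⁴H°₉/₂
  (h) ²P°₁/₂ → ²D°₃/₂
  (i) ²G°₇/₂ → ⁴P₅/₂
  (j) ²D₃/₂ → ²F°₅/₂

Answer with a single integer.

(a) allowed
(b) forbidden (parity, ΔS, ΔL fail)
(c) allowed
(d) allowed
(e) forbidden (ΔL fails)
(f) allowed
(g) allowed
(h) forbidden (parity fails)
(i) forbidden (ΔS, ΔL fail)
(j) allowed
Total allowed: 6 of 10.

6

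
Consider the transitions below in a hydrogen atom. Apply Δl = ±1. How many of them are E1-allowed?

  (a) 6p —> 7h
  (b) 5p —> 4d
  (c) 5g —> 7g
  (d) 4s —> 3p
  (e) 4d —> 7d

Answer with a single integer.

2

(a) forbidden — Δl = +4 (E1 requires Δl = ±1)
(b) allowed
(c) forbidden — Δl = +0 (E1 requires Δl = ±1)
(d) allowed
(e) forbidden — Δl = +0 (E1 requires Δl = ±1)
Total allowed: 2 of 5.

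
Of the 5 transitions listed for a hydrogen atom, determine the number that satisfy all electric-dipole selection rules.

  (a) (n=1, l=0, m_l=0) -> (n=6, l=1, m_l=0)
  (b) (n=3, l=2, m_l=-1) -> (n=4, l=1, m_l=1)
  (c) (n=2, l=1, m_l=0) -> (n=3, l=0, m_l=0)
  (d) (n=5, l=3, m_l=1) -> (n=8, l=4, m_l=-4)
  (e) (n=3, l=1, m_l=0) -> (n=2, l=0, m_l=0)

(a) allowed
(b) forbidden — Δm_l = +2 (E1 requires Δm_l = 0, ±1)
(c) allowed
(d) forbidden — Δm_l = -5 (E1 requires Δm_l = 0, ±1)
(e) allowed
Total allowed: 3 of 5.

3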